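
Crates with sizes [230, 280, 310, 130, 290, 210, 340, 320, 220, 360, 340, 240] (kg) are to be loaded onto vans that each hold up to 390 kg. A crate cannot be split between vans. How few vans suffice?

11

Total = 360 + 340 + 340 + 320 + 310 + 290 + 280 + 240 + 230 + 220 + 210 + 130 = 3270 kg.
Lower bound: ⌈3270/390⌉ = 9 vans.
Also, 11 crates each exceed 195 kg, and no two of those can share a van, so at least 11 vans are needed.
A packing using 11 vans:
  van 1: 360 = 360
  van 2: 340 = 340
  van 3: 340 = 340
  van 4: 320 = 320
  van 5: 310 = 310
  van 6: 290 = 290
  van 7: 280 = 280
  van 8: 240 + 130 = 370
  van 9: 230 = 230
  van 10: 220 = 220
  van 11: 210 = 210
This matches the lower bound, so 11 is optimal.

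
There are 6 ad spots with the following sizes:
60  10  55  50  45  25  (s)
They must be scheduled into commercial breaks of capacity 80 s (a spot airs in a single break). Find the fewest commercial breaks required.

Total = 60 + 55 + 50 + 45 + 25 + 10 = 245 s.
Lower bound: ⌈245/80⌉ = 4 commercial breaks.
A packing using 4 commercial breaks:
  break 1: 60 + 10 = 70
  break 2: 55 + 25 = 80
  break 3: 50 = 50
  break 4: 45 = 45
This matches the lower bound, so 4 is optimal.

4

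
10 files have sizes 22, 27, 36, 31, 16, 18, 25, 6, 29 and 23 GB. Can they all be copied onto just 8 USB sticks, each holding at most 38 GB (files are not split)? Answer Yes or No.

Yes

A valid assignment using 8 USB sticks:
  USB stick 1: 36 = 36
  USB stick 2: 31 + 6 = 37
  USB stick 3: 29 = 29
  USB stick 4: 27 = 27
  USB stick 5: 25 = 25
  USB stick 6: 23 = 23
  USB stick 7: 22 + 16 = 38
  USB stick 8: 18 = 18
Every load is within 38 GB, so 8 USB sticks suffice.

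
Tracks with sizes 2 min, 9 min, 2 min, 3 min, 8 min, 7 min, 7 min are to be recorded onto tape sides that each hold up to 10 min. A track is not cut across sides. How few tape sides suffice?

Total = 9 + 8 + 7 + 7 + 3 + 2 + 2 = 38 min.
Lower bound: ⌈38/10⌉ = 4 tape sides.
A packing using 4 tape sides:
  side 1: 9 = 9
  side 2: 8 + 2 = 10
  side 3: 7 + 3 = 10
  side 4: 7 + 2 = 9
This matches the lower bound, so 4 is optimal.

4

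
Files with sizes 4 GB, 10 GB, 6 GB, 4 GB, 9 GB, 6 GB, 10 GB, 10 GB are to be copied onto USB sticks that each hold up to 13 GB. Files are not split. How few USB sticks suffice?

6

Total = 10 + 10 + 10 + 9 + 6 + 6 + 4 + 4 = 59 GB.
Lower bound: ⌈59/13⌉ = 5 USB sticks.
A packing using 6 USB sticks:
  USB stick 1: 10 = 10
  USB stick 2: 10 = 10
  USB stick 3: 10 = 10
  USB stick 4: 9 + 4 = 13
  USB stick 5: 6 + 6 = 12
  USB stick 6: 4 = 4
No arrangement into 5 USB sticks stays within capacity, so 6 is optimal.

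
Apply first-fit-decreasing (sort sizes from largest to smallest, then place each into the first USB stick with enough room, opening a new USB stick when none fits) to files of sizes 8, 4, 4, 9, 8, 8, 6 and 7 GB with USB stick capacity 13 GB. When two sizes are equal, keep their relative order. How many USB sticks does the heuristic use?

Sorted descending: 9, 8, 8, 8, 7, 6, 4, 4.
  9 → USB stick 1 (new)  [load 9/13]
  8 → USB stick 2 (new)  [load 8/13]
  8 → USB stick 3 (new)  [load 8/13]
  8 → USB stick 4 (new)  [load 8/13]
  7 → USB stick 5 (new)  [load 7/13]
  6 → USB stick 5  [load 13/13]
  4 → USB stick 1  [load 13/13]
  4 → USB stick 2  [load 12/13]
5 USB sticks opened.

5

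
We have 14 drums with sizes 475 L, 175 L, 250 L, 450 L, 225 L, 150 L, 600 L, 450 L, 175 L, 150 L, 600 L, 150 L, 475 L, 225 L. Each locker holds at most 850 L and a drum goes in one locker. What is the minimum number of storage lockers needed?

Total = 600 + 600 + 475 + 475 + 450 + 450 + 250 + 225 + 225 + 175 + 175 + 150 + 150 + 150 = 4550 L.
Lower bound: ⌈4550/850⌉ = 6 storage lockers.
A packing using 6 storage lockers:
  locker 1: 600 + 250 = 850
  locker 2: 600 + 225 = 825
  locker 3: 475 + 225 + 150 = 850
  locker 4: 475 + 175 + 175 = 825
  locker 5: 450 + 150 + 150 = 750
  locker 6: 450 = 450
This matches the lower bound, so 6 is optimal.

6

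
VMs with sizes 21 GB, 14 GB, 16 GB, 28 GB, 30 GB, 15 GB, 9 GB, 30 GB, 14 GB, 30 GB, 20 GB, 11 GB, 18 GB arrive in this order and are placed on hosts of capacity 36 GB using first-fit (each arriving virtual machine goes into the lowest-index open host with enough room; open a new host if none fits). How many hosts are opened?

  21 → host 1 (new)  [load 21/36]
  14 → host 1  [load 35/36]
  16 → host 2 (new)  [load 16/36]
  28 → host 3 (new)  [load 28/36]
  30 → host 4 (new)  [load 30/36]
  15 → host 2  [load 31/36]
  9 → host 5 (new)  [load 9/36]
  30 → host 6 (new)  [load 30/36]
  14 → host 5  [load 23/36]
  30 → host 7 (new)  [load 30/36]
  20 → host 8 (new)  [load 20/36]
  11 → host 5  [load 34/36]
  18 → host 9 (new)  [load 18/36]
9 hosts opened.

9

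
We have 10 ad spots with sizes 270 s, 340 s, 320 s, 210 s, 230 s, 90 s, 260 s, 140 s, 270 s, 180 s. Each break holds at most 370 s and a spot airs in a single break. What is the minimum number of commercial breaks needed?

Total = 340 + 320 + 270 + 270 + 260 + 230 + 210 + 180 + 140 + 90 = 2310 s.
Lower bound: ⌈2310/370⌉ = 7 commercial breaks.
A packing using 8 commercial breaks:
  break 1: 340 = 340
  break 2: 320 = 320
  break 3: 270 + 90 = 360
  break 4: 270 = 270
  break 5: 260 = 260
  break 6: 230 + 140 = 370
  break 7: 210 = 210
  break 8: 180 = 180
No arrangement into 7 commercial breaks stays within capacity, so 8 is optimal.

8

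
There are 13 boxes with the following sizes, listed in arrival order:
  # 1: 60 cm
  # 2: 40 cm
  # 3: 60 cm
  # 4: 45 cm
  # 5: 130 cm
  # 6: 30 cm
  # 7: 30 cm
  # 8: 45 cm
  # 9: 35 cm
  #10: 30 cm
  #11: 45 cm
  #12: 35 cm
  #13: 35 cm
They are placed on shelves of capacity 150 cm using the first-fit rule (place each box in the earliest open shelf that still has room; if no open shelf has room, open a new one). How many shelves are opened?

5

  60 → shelf 1 (new)  [load 60/150]
  40 → shelf 1  [load 100/150]
  60 → shelf 2 (new)  [load 60/150]
  45 → shelf 1  [load 145/150]
  130 → shelf 3 (new)  [load 130/150]
  30 → shelf 2  [load 90/150]
  30 → shelf 2  [load 120/150]
  45 → shelf 4 (new)  [load 45/150]
  35 → shelf 4  [load 80/150]
  30 → shelf 2  [load 150/150]
  45 → shelf 4  [load 125/150]
  35 → shelf 5 (new)  [load 35/150]
  35 → shelf 5  [load 70/150]
5 shelves opened.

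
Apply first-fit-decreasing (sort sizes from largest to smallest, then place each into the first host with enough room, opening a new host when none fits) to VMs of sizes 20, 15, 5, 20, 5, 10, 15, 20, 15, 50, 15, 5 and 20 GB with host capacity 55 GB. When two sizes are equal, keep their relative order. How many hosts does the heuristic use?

Sorted descending: 50, 20, 20, 20, 20, 15, 15, 15, 15, 10, 5, 5, 5.
  50 → host 1 (new)  [load 50/55]
  20 → host 2 (new)  [load 20/55]
  20 → host 2  [load 40/55]
  20 → host 3 (new)  [load 20/55]
  20 → host 3  [load 40/55]
  15 → host 2  [load 55/55]
  15 → host 3  [load 55/55]
  15 → host 4 (new)  [load 15/55]
  15 → host 4  [load 30/55]
  10 → host 4  [load 40/55]
  5 → host 1  [load 55/55]
  5 → host 4  [load 45/55]
  5 → host 4  [load 50/55]
4 hosts opened.

4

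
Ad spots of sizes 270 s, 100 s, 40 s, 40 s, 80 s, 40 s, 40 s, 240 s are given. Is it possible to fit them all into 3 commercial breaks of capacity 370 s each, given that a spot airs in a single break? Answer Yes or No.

A valid assignment using 3 commercial breaks:
  break 1: 270 + 100 = 370
  break 2: 240 + 80 + 40 = 360
  break 3: 40 + 40 + 40 = 120
Every load is within 370 s, so 3 commercial breaks suffice.

Yes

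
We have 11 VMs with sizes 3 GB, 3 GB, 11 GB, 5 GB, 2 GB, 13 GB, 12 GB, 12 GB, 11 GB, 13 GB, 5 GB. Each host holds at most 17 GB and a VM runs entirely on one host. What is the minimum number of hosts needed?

6

Total = 13 + 13 + 12 + 12 + 11 + 11 + 5 + 5 + 3 + 3 + 2 = 90 GB.
Lower bound: ⌈90/17⌉ = 6 hosts.
A packing using 6 hosts:
  host 1: 13 + 3 = 16
  host 2: 13 + 3 = 16
  host 3: 12 + 5 = 17
  host 4: 12 + 5 = 17
  host 5: 11 + 2 = 13
  host 6: 11 = 11
This matches the lower bound, so 6 is optimal.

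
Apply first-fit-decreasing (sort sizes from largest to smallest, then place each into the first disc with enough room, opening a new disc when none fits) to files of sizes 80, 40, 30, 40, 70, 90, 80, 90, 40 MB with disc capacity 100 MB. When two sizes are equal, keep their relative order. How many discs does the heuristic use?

7

Sorted descending: 90, 90, 80, 80, 70, 40, 40, 40, 30.
  90 → disc 1 (new)  [load 90/100]
  90 → disc 2 (new)  [load 90/100]
  80 → disc 3 (new)  [load 80/100]
  80 → disc 4 (new)  [load 80/100]
  70 → disc 5 (new)  [load 70/100]
  40 → disc 6 (new)  [load 40/100]
  40 → disc 6  [load 80/100]
  40 → disc 7 (new)  [load 40/100]
  30 → disc 5  [load 100/100]
7 discs opened.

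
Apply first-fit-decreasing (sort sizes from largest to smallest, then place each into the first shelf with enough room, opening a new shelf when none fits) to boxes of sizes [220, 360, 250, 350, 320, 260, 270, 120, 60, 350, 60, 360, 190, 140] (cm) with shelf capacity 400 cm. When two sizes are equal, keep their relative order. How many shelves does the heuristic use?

10

Sorted descending: 360, 360, 350, 350, 320, 270, 260, 250, 220, 190, 140, 120, 60, 60.
  360 → shelf 1 (new)  [load 360/400]
  360 → shelf 2 (new)  [load 360/400]
  350 → shelf 3 (new)  [load 350/400]
  350 → shelf 4 (new)  [load 350/400]
  320 → shelf 5 (new)  [load 320/400]
  270 → shelf 6 (new)  [load 270/400]
  260 → shelf 7 (new)  [load 260/400]
  250 → shelf 8 (new)  [load 250/400]
  220 → shelf 9 (new)  [load 220/400]
  190 → shelf 10 (new)  [load 190/400]
  140 → shelf 7  [load 400/400]
  120 → shelf 6  [load 390/400]
  60 → shelf 5  [load 380/400]
  60 → shelf 8  [load 310/400]
10 shelves opened.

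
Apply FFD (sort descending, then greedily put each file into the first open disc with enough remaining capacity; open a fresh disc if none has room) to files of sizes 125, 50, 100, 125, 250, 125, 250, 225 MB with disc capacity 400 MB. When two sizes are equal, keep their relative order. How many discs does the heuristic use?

4

Sorted descending: 250, 250, 225, 125, 125, 125, 100, 50.
  250 → disc 1 (new)  [load 250/400]
  250 → disc 2 (new)  [load 250/400]
  225 → disc 3 (new)  [load 225/400]
  125 → disc 1  [load 375/400]
  125 → disc 2  [load 375/400]
  125 → disc 3  [load 350/400]
  100 → disc 4 (new)  [load 100/400]
  50 → disc 3  [load 400/400]
4 discs opened.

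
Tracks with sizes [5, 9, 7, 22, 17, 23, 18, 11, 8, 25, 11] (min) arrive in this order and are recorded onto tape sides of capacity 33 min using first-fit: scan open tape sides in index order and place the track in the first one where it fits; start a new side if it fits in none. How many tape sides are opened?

  5 → side 1 (new)  [load 5/33]
  9 → side 1  [load 14/33]
  7 → side 1  [load 21/33]
  22 → side 2 (new)  [load 22/33]
  17 → side 3 (new)  [load 17/33]
  23 → side 4 (new)  [load 23/33]
  18 → side 5 (new)  [load 18/33]
  11 → side 1  [load 32/33]
  8 → side 2  [load 30/33]
  25 → side 6 (new)  [load 25/33]
  11 → side 3  [load 28/33]
6 tape sides opened.

6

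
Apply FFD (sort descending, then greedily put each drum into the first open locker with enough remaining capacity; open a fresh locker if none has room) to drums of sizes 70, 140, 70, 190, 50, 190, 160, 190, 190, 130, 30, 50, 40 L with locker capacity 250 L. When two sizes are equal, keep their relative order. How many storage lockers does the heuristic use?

7

Sorted descending: 190, 190, 190, 190, 160, 140, 130, 70, 70, 50, 50, 40, 30.
  190 → locker 1 (new)  [load 190/250]
  190 → locker 2 (new)  [load 190/250]
  190 → locker 3 (new)  [load 190/250]
  190 → locker 4 (new)  [load 190/250]
  160 → locker 5 (new)  [load 160/250]
  140 → locker 6 (new)  [load 140/250]
  130 → locker 7 (new)  [load 130/250]
  70 → locker 5  [load 230/250]
  70 → locker 6  [load 210/250]
  50 → locker 1  [load 240/250]
  50 → locker 2  [load 240/250]
  40 → locker 3  [load 230/250]
  30 → locker 4  [load 220/250]
7 storage lockers opened.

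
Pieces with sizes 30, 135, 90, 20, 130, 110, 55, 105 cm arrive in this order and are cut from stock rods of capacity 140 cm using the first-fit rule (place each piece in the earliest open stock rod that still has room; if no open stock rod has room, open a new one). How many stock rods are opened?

6

  30 → stock rod 1 (new)  [load 30/140]
  135 → stock rod 2 (new)  [load 135/140]
  90 → stock rod 1  [load 120/140]
  20 → stock rod 1  [load 140/140]
  130 → stock rod 3 (new)  [load 130/140]
  110 → stock rod 4 (new)  [load 110/140]
  55 → stock rod 5 (new)  [load 55/140]
  105 → stock rod 6 (new)  [load 105/140]
6 stock rods opened.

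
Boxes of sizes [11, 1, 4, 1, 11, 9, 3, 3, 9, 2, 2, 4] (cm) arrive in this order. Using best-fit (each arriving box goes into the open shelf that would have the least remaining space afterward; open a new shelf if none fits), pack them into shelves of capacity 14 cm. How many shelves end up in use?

5

  11 → shelf 1 (new)  [load 11/14]
  1 → shelf 1  [load 12/14]
  4 → shelf 2 (new)  [load 4/14]
  1 → shelf 1  [load 13/14]
  11 → shelf 3 (new)  [load 11/14]
  9 → shelf 2  [load 13/14]
  3 → shelf 3  [load 14/14]
  3 → shelf 4 (new)  [load 3/14]
  9 → shelf 4  [load 12/14]
  2 → shelf 4  [load 14/14]
  2 → shelf 5 (new)  [load 2/14]
  4 → shelf 5  [load 6/14]
5 shelves opened.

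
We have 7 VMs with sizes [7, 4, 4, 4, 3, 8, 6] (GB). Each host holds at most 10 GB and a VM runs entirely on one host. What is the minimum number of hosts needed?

Total = 8 + 7 + 6 + 4 + 4 + 4 + 3 = 36 GB.
Lower bound: ⌈36/10⌉ = 4 hosts.
A packing using 4 hosts:
  host 1: 8 = 8
  host 2: 7 + 3 = 10
  host 3: 6 + 4 = 10
  host 4: 4 + 4 = 8
This matches the lower bound, so 4 is optimal.

4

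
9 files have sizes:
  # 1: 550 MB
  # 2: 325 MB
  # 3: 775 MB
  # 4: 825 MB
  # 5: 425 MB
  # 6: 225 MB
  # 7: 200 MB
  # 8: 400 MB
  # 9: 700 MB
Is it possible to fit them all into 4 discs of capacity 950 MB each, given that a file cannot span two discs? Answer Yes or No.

No

Total = 4425 MB; ⌈4425/950⌉ = 5.
At least 5 discs are required, but only 4 are allowed.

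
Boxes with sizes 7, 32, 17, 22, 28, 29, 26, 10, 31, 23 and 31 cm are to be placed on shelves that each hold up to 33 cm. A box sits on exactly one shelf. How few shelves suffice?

Total = 32 + 31 + 31 + 29 + 28 + 26 + 23 + 22 + 17 + 10 + 7 = 256 cm.
Lower bound: ⌈256/33⌉ = 8 shelves.
Also, 9 boxes each exceed 33/2 cm, and no two of those can share a shelf, so at least 9 shelves are needed.
A packing using 9 shelves:
  shelf 1: 32 = 32
  shelf 2: 31 = 31
  shelf 3: 31 = 31
  shelf 4: 29 = 29
  shelf 5: 28 = 28
  shelf 6: 26 + 7 = 33
  shelf 7: 23 + 10 = 33
  shelf 8: 22 = 22
  shelf 9: 17 = 17
This matches the lower bound, so 9 is optimal.

9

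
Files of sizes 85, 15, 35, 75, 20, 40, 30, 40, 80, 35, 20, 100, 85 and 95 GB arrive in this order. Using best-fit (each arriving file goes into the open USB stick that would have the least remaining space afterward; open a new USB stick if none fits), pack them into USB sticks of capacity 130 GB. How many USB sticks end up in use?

7

  85 → USB stick 1 (new)  [load 85/130]
  15 → USB stick 1  [load 100/130]
  35 → USB stick 2 (new)  [load 35/130]
  75 → USB stick 2  [load 110/130]
  20 → USB stick 2  [load 130/130]
  40 → USB stick 3 (new)  [load 40/130]
  30 → USB stick 1  [load 130/130]
  40 → USB stick 3  [load 80/130]
  80 → USB stick 4 (new)  [load 80/130]
  35 → USB stick 3  [load 115/130]
  20 → USB stick 4  [load 100/130]
  100 → USB stick 5 (new)  [load 100/130]
  85 → USB stick 6 (new)  [load 85/130]
  95 → USB stick 7 (new)  [load 95/130]
7 USB sticks opened.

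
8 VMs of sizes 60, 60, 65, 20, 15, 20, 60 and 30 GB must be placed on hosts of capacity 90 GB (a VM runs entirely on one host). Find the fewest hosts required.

Total = 65 + 60 + 60 + 60 + 30 + 20 + 20 + 15 = 330 GB.
Lower bound: ⌈330/90⌉ = 4 hosts.
A packing using 4 hosts:
  host 1: 65 + 20 = 85
  host 2: 60 + 30 = 90
  host 3: 60 + 20 = 80
  host 4: 60 + 15 = 75
This matches the lower bound, so 4 is optimal.

4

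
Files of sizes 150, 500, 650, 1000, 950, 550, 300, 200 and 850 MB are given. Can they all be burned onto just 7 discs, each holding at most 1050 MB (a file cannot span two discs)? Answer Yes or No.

A valid assignment using 6 discs:
  disc 1: 1000 = 1000
  disc 2: 950 = 950
  disc 3: 850 + 200 = 1050
  disc 4: 650 + 300 = 950
  disc 5: 550 + 500 = 1050
  disc 6: 150 = 150
That uses only 6 ≤ 7, so 7 discs are enough.

Yes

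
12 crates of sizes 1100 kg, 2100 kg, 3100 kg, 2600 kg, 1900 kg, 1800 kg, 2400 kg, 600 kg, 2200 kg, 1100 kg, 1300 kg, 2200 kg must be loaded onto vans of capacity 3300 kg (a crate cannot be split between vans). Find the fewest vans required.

8

Total = 3100 + 2600 + 2400 + 2200 + 2200 + 2100 + 1900 + 1800 + 1300 + 1100 + 1100 + 600 = 22400 kg.
Lower bound: ⌈22400/3300⌉ = 7 vans.
Also, 8 crates each exceed 1650 kg, and no two of those can share a van, so at least 8 vans are needed.
A packing using 8 vans:
  van 1: 3100 = 3100
  van 2: 2600 + 600 = 3200
  van 3: 2400 = 2400
  van 4: 2200 + 1100 = 3300
  van 5: 2200 + 1100 = 3300
  van 6: 2100 = 2100
  van 7: 1900 + 1300 = 3200
  van 8: 1800 = 1800
This matches the lower bound, so 8 is optimal.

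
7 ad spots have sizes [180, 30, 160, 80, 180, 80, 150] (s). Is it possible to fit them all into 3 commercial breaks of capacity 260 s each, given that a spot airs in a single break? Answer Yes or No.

Total = 860 s; ⌈860/260⌉ = 4.
At least 4 commercial breaks are required, but only 3 are allowed.

No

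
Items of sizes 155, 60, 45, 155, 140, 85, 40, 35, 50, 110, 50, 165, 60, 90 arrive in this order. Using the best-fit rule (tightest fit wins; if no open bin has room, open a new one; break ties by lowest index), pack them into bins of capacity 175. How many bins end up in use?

  155 → bin 1 (new)  [load 155/175]
  60 → bin 2 (new)  [load 60/175]
  45 → bin 2  [load 105/175]
  155 → bin 3 (new)  [load 155/175]
  140 → bin 4 (new)  [load 140/175]
  85 → bin 5 (new)  [load 85/175]
  40 → bin 2  [load 145/175]
  35 → bin 4  [load 175/175]
  50 → bin 5  [load 135/175]
  110 → bin 6 (new)  [load 110/175]
  50 → bin 6  [load 160/175]
  165 → bin 7 (new)  [load 165/175]
  60 → bin 8 (new)  [load 60/175]
  90 → bin 8  [load 150/175]
8 bins opened.

8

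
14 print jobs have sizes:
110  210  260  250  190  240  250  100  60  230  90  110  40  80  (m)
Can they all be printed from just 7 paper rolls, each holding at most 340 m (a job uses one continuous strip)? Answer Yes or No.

A valid assignment using 7 paper rolls:
  roll 1: 260 + 80 = 340
  roll 2: 250 + 90 = 340
  roll 3: 250 + 60 = 310
  roll 4: 240 + 100 = 340
  roll 5: 230 + 110 = 340
  roll 6: 210 + 110 = 320
  roll 7: 190 + 40 = 230
Every load is within 340 m, so 7 paper rolls suffice.

Yes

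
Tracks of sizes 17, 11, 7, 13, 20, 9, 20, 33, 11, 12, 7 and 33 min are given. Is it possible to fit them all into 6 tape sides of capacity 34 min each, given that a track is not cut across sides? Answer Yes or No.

Yes

A valid assignment using 6 tape sides:
  side 1: 33 = 33
  side 2: 33 = 33
  side 3: 20 + 13 = 33
  side 4: 20 + 12 = 32
  side 5: 17 + 11 = 28
  side 6: 11 + 9 + 7 + 7 = 34
Every load is within 34 min, so 6 tape sides suffice.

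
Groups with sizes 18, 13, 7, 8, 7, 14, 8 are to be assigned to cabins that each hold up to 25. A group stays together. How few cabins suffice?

4

Total = 18 + 14 + 13 + 8 + 8 + 7 + 7 = 75.
Lower bound: ⌈75/25⌉ = 3 cabins.
A packing using 4 cabins:
  cabin 1: 18 + 7 = 25
  cabin 2: 14 + 8 = 22
  cabin 3: 13 + 8 = 21
  cabin 4: 7 = 7
No arrangement into 3 cabins stays within capacity, so 4 is optimal.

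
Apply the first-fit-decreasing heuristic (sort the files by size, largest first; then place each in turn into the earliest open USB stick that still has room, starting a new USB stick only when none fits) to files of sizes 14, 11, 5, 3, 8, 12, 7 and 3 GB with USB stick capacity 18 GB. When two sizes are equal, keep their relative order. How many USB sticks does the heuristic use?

Sorted descending: 14, 12, 11, 8, 7, 5, 3, 3.
  14 → USB stick 1 (new)  [load 14/18]
  12 → USB stick 2 (new)  [load 12/18]
  11 → USB stick 3 (new)  [load 11/18]
  8 → USB stick 4 (new)  [load 8/18]
  7 → USB stick 3  [load 18/18]
  5 → USB stick 2  [load 17/18]
  3 → USB stick 1  [load 17/18]
  3 → USB stick 4  [load 11/18]
4 USB sticks opened.

4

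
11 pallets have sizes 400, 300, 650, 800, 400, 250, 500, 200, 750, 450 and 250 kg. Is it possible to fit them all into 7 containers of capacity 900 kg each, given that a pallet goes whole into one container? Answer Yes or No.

Yes

A valid assignment using 6 containers:
  container 1: 800 = 800
  container 2: 750 = 750
  container 3: 650 + 250 = 900
  container 4: 500 + 400 = 900
  container 5: 450 + 400 = 850
  container 6: 300 + 250 + 200 = 750
That uses only 6 ≤ 7, so 7 containers are enough.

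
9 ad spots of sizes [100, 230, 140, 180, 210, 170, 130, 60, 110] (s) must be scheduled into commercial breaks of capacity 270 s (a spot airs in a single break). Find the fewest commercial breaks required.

6

Total = 230 + 210 + 180 + 170 + 140 + 130 + 110 + 100 + 60 = 1330 s.
Lower bound: ⌈1330/270⌉ = 5 commercial breaks.
A packing using 6 commercial breaks:
  break 1: 230 = 230
  break 2: 210 + 60 = 270
  break 3: 180 = 180
  break 4: 170 + 100 = 270
  break 5: 140 + 130 = 270
  break 6: 110 = 110
No arrangement into 5 commercial breaks stays within capacity, so 6 is optimal.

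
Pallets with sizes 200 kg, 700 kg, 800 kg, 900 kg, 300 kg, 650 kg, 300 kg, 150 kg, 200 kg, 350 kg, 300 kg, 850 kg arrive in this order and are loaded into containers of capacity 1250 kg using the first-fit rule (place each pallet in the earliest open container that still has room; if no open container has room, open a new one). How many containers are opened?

  200 → container 1 (new)  [load 200/1250]
  700 → container 1  [load 900/1250]
  800 → container 2 (new)  [load 800/1250]
  900 → container 3 (new)  [load 900/1250]
  300 → container 1  [load 1200/1250]
  650 → container 4 (new)  [load 650/1250]
  300 → container 2  [load 1100/1250]
  150 → container 2  [load 1250/1250]
  200 → container 3  [load 1100/1250]
  350 → container 4  [load 1000/1250]
  300 → container 5 (new)  [load 300/1250]
  850 → container 5  [load 1150/1250]
5 containers opened.

5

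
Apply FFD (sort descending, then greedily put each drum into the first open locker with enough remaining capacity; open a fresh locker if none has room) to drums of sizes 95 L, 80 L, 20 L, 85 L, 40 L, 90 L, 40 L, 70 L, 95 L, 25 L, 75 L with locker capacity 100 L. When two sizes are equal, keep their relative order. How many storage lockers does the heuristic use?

Sorted descending: 95, 95, 90, 85, 80, 75, 70, 40, 40, 25, 20.
  95 → locker 1 (new)  [load 95/100]
  95 → locker 2 (new)  [load 95/100]
  90 → locker 3 (new)  [load 90/100]
  85 → locker 4 (new)  [load 85/100]
  80 → locker 5 (new)  [load 80/100]
  75 → locker 6 (new)  [load 75/100]
  70 → locker 7 (new)  [load 70/100]
  40 → locker 8 (new)  [load 40/100]
  40 → locker 8  [load 80/100]
  25 → locker 6  [load 100/100]
  20 → locker 5  [load 100/100]
8 storage lockers opened.

8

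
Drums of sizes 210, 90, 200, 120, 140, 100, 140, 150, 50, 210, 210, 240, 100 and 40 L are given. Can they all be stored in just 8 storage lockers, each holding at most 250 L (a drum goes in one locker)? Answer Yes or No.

Total = 2000 L; ⌈2000/250⌉ = 8.
The bound of 8 does not rule out 8, but exhaustive search shows no assignment into 8 storage lockers of capacity 250 L exists — the minimum is 9.

No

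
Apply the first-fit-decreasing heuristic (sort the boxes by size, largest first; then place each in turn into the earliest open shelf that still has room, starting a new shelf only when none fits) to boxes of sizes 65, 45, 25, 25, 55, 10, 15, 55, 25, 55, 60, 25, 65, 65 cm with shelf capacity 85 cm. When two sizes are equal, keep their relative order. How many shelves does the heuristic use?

8

Sorted descending: 65, 65, 65, 60, 55, 55, 55, 45, 25, 25, 25, 25, 15, 10.
  65 → shelf 1 (new)  [load 65/85]
  65 → shelf 2 (new)  [load 65/85]
  65 → shelf 3 (new)  [load 65/85]
  60 → shelf 4 (new)  [load 60/85]
  55 → shelf 5 (new)  [load 55/85]
  55 → shelf 6 (new)  [load 55/85]
  55 → shelf 7 (new)  [load 55/85]
  45 → shelf 8 (new)  [load 45/85]
  25 → shelf 4  [load 85/85]
  25 → shelf 5  [load 80/85]
  25 → shelf 6  [load 80/85]
  25 → shelf 7  [load 80/85]
  15 → shelf 1  [load 80/85]
  10 → shelf 2  [load 75/85]
8 shelves opened.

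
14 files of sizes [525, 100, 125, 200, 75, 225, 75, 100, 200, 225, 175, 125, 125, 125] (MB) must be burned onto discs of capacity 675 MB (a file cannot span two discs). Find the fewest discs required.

Total = 525 + 225 + 225 + 200 + 200 + 175 + 125 + 125 + 125 + 125 + 100 + 100 + 75 + 75 = 2400 MB.
Lower bound: ⌈2400/675⌉ = 4 discs.
A packing using 4 discs:
  disc 1: 525 + 125 = 650
  disc 2: 225 + 225 + 200 = 650
  disc 3: 200 + 175 + 125 + 125 = 625
  disc 4: 125 + 100 + 100 + 75 + 75 = 475
This matches the lower bound, so 4 is optimal.

4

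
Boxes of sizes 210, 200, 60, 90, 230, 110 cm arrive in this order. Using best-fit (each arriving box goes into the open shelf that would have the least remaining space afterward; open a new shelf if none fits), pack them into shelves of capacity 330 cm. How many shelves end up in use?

4

  210 → shelf 1 (new)  [load 210/330]
  200 → shelf 2 (new)  [load 200/330]
  60 → shelf 1  [load 270/330]
  90 → shelf 2  [load 290/330]
  230 → shelf 3 (new)  [load 230/330]
  110 → shelf 4 (new)  [load 110/330]
4 shelves opened.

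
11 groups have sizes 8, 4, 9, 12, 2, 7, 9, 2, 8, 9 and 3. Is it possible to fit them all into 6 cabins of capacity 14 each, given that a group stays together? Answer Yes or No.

No

Total = 73; ⌈73/14⌉ = 6.
The bound of 6 does not rule out 6, but exhaustive search shows no assignment into 6 cabins of capacity 14 exists — the minimum is 7.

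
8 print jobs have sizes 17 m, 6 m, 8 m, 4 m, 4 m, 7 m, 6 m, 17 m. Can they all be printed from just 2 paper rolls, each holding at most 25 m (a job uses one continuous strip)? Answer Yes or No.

No

Total = 69 m; ⌈69/25⌉ = 3.
At least 3 paper rolls are required, but only 2 are allowed.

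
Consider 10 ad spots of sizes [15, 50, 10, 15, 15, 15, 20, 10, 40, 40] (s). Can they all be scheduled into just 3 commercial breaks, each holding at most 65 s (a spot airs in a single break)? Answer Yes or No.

Total = 230 s; ⌈230/65⌉ = 4.
At least 4 commercial breaks are required, but only 3 are allowed.

No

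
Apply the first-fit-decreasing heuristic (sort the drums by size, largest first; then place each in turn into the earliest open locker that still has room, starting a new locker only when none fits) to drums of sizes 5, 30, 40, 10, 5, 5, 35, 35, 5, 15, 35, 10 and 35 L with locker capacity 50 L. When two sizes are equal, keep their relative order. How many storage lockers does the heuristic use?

Sorted descending: 40, 35, 35, 35, 35, 30, 15, 10, 10, 5, 5, 5, 5.
  40 → locker 1 (new)  [load 40/50]
  35 → locker 2 (new)  [load 35/50]
  35 → locker 3 (new)  [load 35/50]
  35 → locker 4 (new)  [load 35/50]
  35 → locker 5 (new)  [load 35/50]
  30 → locker 6 (new)  [load 30/50]
  15 → locker 2  [load 50/50]
  10 → locker 1  [load 50/50]
  10 → locker 3  [load 45/50]
  5 → locker 3  [load 50/50]
  5 → locker 4  [load 40/50]
  5 → locker 4  [load 45/50]
  5 → locker 4  [load 50/50]
6 storage lockers opened.

6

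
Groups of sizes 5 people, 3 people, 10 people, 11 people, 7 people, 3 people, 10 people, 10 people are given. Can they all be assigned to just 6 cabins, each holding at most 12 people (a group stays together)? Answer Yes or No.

Yes

A valid assignment using 6 cabins:
  cabin 1: 11 = 11
  cabin 2: 10 = 10
  cabin 3: 10 = 10
  cabin 4: 10 = 10
  cabin 5: 7 + 5 = 12
  cabin 6: 3 + 3 = 6
Every load is within 12 people, so 6 cabins suffice.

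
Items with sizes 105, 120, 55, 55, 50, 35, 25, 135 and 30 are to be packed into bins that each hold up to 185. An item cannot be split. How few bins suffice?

Total = 135 + 120 + 105 + 55 + 55 + 50 + 35 + 30 + 25 = 610.
Lower bound: ⌈610/185⌉ = 4 bins.
A packing using 4 bins:
  bin 1: 135 + 50 = 185
  bin 2: 120 + 55 = 175
  bin 3: 105 + 55 + 25 = 185
  bin 4: 35 + 30 = 65
This matches the lower bound, so 4 is optimal.

4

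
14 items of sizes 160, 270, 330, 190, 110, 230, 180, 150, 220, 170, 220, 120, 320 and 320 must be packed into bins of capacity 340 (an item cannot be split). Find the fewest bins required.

Total = 330 + 320 + 320 + 270 + 230 + 220 + 220 + 190 + 180 + 170 + 160 + 150 + 120 + 110 = 2990.
Lower bound: ⌈2990/340⌉ = 9 bins.
A packing using 10 bins:
  bin 1: 330 = 330
  bin 2: 320 = 320
  bin 3: 320 = 320
  bin 4: 270 = 270
  bin 5: 230 + 110 = 340
  bin 6: 220 + 120 = 340
  bin 7: 220 = 220
  bin 8: 190 + 150 = 340
  bin 9: 180 + 160 = 340
  bin 10: 170 = 170
No arrangement into 9 bins stays within capacity, so 10 is optimal.

10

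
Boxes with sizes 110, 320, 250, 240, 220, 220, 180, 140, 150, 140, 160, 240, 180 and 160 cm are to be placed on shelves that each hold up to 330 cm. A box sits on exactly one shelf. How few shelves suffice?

10

Total = 320 + 250 + 240 + 240 + 220 + 220 + 180 + 180 + 160 + 160 + 150 + 140 + 140 + 110 = 2710 cm.
Lower bound: ⌈2710/330⌉ = 9 shelves.
A packing using 10 shelves:
  shelf 1: 320 = 320
  shelf 2: 250 = 250
  shelf 3: 240 = 240
  shelf 4: 240 = 240
  shelf 5: 220 + 110 = 330
  shelf 6: 220 = 220
  shelf 7: 180 + 150 = 330
  shelf 8: 180 + 140 = 320
  shelf 9: 160 + 160 = 320
  shelf 10: 140 = 140
No arrangement into 9 shelves stays within capacity, so 10 is optimal.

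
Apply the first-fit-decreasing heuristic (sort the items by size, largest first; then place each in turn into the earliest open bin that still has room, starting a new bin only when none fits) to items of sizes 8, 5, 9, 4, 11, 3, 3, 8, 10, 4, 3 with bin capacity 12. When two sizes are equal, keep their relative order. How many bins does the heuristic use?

6

Sorted descending: 11, 10, 9, 8, 8, 5, 4, 4, 3, 3, 3.
  11 → bin 1 (new)  [load 11/12]
  10 → bin 2 (new)  [load 10/12]
  9 → bin 3 (new)  [load 9/12]
  8 → bin 4 (new)  [load 8/12]
  8 → bin 5 (new)  [load 8/12]
  5 → bin 6 (new)  [load 5/12]
  4 → bin 4  [load 12/12]
  4 → bin 5  [load 12/12]
  3 → bin 3  [load 12/12]
  3 → bin 6  [load 8/12]
  3 → bin 6  [load 11/12]
6 bins opened.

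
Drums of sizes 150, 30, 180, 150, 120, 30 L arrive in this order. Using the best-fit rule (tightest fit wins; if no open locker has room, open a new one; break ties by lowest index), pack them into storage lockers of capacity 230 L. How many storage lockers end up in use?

4

  150 → locker 1 (new)  [load 150/230]
  30 → locker 1  [load 180/230]
  180 → locker 2 (new)  [load 180/230]
  150 → locker 3 (new)  [load 150/230]
  120 → locker 4 (new)  [load 120/230]
  30 → locker 1  [load 210/230]
4 storage lockers opened.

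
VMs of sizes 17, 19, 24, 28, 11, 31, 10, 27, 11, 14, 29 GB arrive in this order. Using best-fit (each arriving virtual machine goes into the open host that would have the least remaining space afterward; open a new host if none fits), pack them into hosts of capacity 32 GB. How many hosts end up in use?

8

  17 → host 1 (new)  [load 17/32]
  19 → host 2 (new)  [load 19/32]
  24 → host 3 (new)  [load 24/32]
  28 → host 4 (new)  [load 28/32]
  11 → host 2  [load 30/32]
  31 → host 5 (new)  [load 31/32]
  10 → host 1  [load 27/32]
  27 → host 6 (new)  [load 27/32]
  11 → host 7 (new)  [load 11/32]
  14 → host 7  [load 25/32]
  29 → host 8 (new)  [load 29/32]
8 hosts opened.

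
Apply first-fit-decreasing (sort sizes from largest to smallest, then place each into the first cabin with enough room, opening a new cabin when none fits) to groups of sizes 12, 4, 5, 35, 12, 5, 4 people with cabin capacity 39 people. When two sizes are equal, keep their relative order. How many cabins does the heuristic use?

Sorted descending: 35, 12, 12, 5, 5, 4, 4.
  35 → cabin 1 (new)  [load 35/39]
  12 → cabin 2 (new)  [load 12/39]
  12 → cabin 2  [load 24/39]
  5 → cabin 2  [load 29/39]
  5 → cabin 2  [load 34/39]
  4 → cabin 1  [load 39/39]
  4 → cabin 2  [load 38/39]
2 cabins opened.

2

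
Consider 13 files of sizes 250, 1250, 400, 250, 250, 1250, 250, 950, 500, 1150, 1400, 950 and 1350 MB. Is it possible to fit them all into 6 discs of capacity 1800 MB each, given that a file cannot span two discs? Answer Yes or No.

No

Total = 10200 MB; ⌈10200/1800⌉ = 6.
7 files each exceed half the capacity and cannot share a disc, forcing at least 7 discs.
At least 7 discs are required, but only 6 are allowed.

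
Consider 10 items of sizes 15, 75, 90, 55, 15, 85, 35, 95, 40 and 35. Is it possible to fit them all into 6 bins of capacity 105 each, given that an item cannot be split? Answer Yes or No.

Yes

A valid assignment using 6 bins:
  bin 1: 95 = 95
  bin 2: 90 + 15 = 105
  bin 3: 85 + 15 = 100
  bin 4: 75 = 75
  bin 5: 55 + 40 = 95
  bin 6: 35 + 35 = 70
Every load is within 105, so 6 bins suffice.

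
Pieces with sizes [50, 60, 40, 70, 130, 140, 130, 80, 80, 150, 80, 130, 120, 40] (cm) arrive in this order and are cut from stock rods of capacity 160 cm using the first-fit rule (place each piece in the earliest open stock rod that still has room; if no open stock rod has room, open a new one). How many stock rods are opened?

9

  50 → stock rod 1 (new)  [load 50/160]
  60 → stock rod 1  [load 110/160]
  40 → stock rod 1  [load 150/160]
  70 → stock rod 2 (new)  [load 70/160]
  130 → stock rod 3 (new)  [load 130/160]
  140 → stock rod 4 (new)  [load 140/160]
  130 → stock rod 5 (new)  [load 130/160]
  80 → stock rod 2  [load 150/160]
  80 → stock rod 6 (new)  [load 80/160]
  150 → stock rod 7 (new)  [load 150/160]
  80 → stock rod 6  [load 160/160]
  130 → stock rod 8 (new)  [load 130/160]
  120 → stock rod 9 (new)  [load 120/160]
  40 → stock rod 9  [load 160/160]
9 stock rods opened.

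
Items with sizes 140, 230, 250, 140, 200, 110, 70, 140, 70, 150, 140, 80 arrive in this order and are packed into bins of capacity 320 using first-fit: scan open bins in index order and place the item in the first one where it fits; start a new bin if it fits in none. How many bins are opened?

6

  140 → bin 1 (new)  [load 140/320]
  230 → bin 2 (new)  [load 230/320]
  250 → bin 3 (new)  [load 250/320]
  140 → bin 1  [load 280/320]
  200 → bin 4 (new)  [load 200/320]
  110 → bin 4  [load 310/320]
  70 → bin 2  [load 300/320]
  140 → bin 5 (new)  [load 140/320]
  70 → bin 3  [load 320/320]
  150 → bin 5  [load 290/320]
  140 → bin 6 (new)  [load 140/320]
  80 → bin 6  [load 220/320]
6 bins opened.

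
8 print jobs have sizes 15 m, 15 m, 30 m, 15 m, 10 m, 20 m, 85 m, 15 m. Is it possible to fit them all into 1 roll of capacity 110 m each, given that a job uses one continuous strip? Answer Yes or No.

No

Total = 205 m; ⌈205/110⌉ = 2.
At least 2 paper rolls are required, but only 1 is allowed.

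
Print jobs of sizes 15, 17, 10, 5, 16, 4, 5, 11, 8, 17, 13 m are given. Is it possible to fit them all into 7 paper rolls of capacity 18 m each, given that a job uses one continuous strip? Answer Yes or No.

Total = 121 m; ⌈121/18⌉ = 7.
The bound of 7 does not rule out 7, but exhaustive search shows no assignment into 7 paper rolls of capacity 18 m exists — the minimum is 8.

No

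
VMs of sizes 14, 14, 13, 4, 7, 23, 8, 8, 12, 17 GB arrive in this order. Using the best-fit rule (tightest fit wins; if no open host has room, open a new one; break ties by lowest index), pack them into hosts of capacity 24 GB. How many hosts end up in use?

  14 → host 1 (new)  [load 14/24]
  14 → host 2 (new)  [load 14/24]
  13 → host 3 (new)  [load 13/24]
  4 → host 1  [load 18/24]
  7 → host 2  [load 21/24]
  23 → host 4 (new)  [load 23/24]
  8 → host 3  [load 21/24]
  8 → host 5 (new)  [load 8/24]
  12 → host 5  [load 20/24]
  17 → host 6 (new)  [load 17/24]
6 hosts opened.

6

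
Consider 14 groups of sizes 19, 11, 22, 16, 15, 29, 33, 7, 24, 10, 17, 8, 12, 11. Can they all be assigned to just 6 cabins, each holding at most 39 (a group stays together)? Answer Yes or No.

Total = 234; ⌈234/39⌉ = 6.
The bound of 6 does not rule out 6, but exhaustive search shows no assignment into 6 cabins of capacity 39 exists — the minimum is 7.

No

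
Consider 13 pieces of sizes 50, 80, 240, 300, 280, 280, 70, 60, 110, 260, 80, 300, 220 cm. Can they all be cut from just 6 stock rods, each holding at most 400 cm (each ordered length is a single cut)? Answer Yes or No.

No

Total = 2330 cm; ⌈2330/400⌉ = 6.
7 pieces each exceed half the capacity and cannot share a stock rod, forcing at least 7 stock rods.
At least 7 stock rods are required, but only 6 are allowed.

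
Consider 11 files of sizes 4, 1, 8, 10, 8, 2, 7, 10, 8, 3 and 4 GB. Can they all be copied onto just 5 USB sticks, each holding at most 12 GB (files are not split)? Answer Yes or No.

No

Total = 65 GB; ⌈65/12⌉ = 6.
At least 6 USB sticks are required, but only 5 are allowed.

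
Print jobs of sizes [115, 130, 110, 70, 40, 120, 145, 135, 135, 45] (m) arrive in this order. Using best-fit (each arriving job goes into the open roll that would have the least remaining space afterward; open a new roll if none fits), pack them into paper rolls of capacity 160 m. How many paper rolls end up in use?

  115 → roll 1 (new)  [load 115/160]
  130 → roll 2 (new)  [load 130/160]
  110 → roll 3 (new)  [load 110/160]
  70 → roll 4 (new)  [load 70/160]
  40 → roll 1  [load 155/160]
  120 → roll 5 (new)  [load 120/160]
  145 → roll 6 (new)  [load 145/160]
  135 → roll 7 (new)  [load 135/160]
  135 → roll 8 (new)  [load 135/160]
  45 → roll 3  [load 155/160]
8 paper rolls opened.

8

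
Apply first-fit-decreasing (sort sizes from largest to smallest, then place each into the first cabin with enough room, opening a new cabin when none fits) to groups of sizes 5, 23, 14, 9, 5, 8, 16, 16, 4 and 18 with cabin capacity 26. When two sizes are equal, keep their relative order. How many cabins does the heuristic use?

5

Sorted descending: 23, 18, 16, 16, 14, 9, 8, 5, 5, 4.
  23 → cabin 1 (new)  [load 23/26]
  18 → cabin 2 (new)  [load 18/26]
  16 → cabin 3 (new)  [load 16/26]
  16 → cabin 4 (new)  [load 16/26]
  14 → cabin 5 (new)  [load 14/26]
  9 → cabin 3  [load 25/26]
  8 → cabin 2  [load 26/26]
  5 → cabin 4  [load 21/26]
  5 → cabin 4  [load 26/26]
  4 → cabin 5  [load 18/26]
5 cabins opened.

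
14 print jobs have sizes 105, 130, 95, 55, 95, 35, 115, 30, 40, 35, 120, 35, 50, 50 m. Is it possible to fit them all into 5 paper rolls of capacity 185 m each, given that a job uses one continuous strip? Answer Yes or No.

Total = 990 m; ⌈990/185⌉ = 6.
At least 6 paper rolls are required, but only 5 are allowed.

No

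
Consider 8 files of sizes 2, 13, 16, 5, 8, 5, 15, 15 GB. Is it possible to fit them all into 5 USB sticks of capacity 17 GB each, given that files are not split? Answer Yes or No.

No

Total = 79 GB; ⌈79/17⌉ = 5.
The bound of 5 does not rule out 5, but exhaustive search shows no assignment into 5 USB sticks of capacity 17 GB exists — the minimum is 6.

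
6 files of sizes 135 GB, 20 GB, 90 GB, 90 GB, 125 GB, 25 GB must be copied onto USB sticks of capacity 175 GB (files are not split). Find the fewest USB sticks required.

4

Total = 135 + 125 + 90 + 90 + 25 + 20 = 485 GB.
Lower bound: ⌈485/175⌉ = 3 USB sticks.
Also, 4 files each exceed 175/2 GB, and no two of those can share a USB stick, so at least 4 USB sticks are needed.
A packing using 4 USB sticks:
  USB stick 1: 135 + 25 = 160
  USB stick 2: 125 + 20 = 145
  USB stick 3: 90 = 90
  USB stick 4: 90 = 90
This matches the lower bound, so 4 is optimal.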